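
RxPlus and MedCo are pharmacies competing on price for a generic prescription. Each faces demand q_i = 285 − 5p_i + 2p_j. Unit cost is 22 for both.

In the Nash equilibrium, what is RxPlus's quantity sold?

136.875

RxPlus's profit: π = (p_{RxPlus} − 22)(285 − 5p_{RxPlus} + 2p_{MedCo}).
∂π/∂p_{RxPlus} = 395 − 10p_{RxPlus} + 2p_{MedCo} = 0 ⇒ p_{RxPlus} = 39.5 + 0.2p_{MedCo}.
The game is symmetric, so in equilibrium p_{MedCo} = p_{RxPlus}: the reaction function gives 0.8p_{RxPlus} = 39.5, hence p_{RxPlus} = 49.375.
q_{RxPlus} = 285 − 5·49.375 + 2·49.375 = 136.875.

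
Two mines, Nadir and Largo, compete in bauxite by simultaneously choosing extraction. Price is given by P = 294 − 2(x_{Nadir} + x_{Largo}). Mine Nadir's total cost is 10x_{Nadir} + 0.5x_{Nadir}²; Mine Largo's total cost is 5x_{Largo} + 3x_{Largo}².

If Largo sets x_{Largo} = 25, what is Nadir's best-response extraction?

46.8

Mine Nadir's profit: π = x_{Nadir}(294 − 2(x_{Nadir} + x_{Largo})) − 10x_{Nadir} − 0.5x_{Nadir}².
∂π/∂x_{Nadir} = 284 − 5x_{Nadir} − 2x_{Largo} = 0, so x_{Nadir} = 56.8 − 0.4x_{Largo}.
At x_{Largo} = 25: x_{Nadir} = 56.8 − 0.4·25 = 46.8.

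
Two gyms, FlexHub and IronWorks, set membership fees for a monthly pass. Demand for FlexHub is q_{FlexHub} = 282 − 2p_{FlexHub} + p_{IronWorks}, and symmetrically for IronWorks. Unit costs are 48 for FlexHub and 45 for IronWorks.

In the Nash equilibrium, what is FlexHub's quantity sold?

FlexHub's profit: π = (p_{FlexHub} − 48)(282 − 2p_{FlexHub} + p_{IronWorks}).
∂π/∂p_{FlexHub} = 378 − 4p_{FlexHub} + p_{IronWorks} = 0 ⇒ p_{FlexHub} = 94.5 + 0.25p_{IronWorks}.
Similarly p_{IronWorks} = 93 + 0.25p_{FlexHub}.
Plugging p_{IronWorks} into FlexHub's best response: p_{FlexHub} = 94.5 + 0.25(93 + 0.25p_{FlexHub}) ⇒ 0.9375p_{FlexHub} = 117.75, so p_{FlexHub} = 125.6.
Then p_{IronWorks} = 93 + 0.25·125.6 = 124.4.
q_{FlexHub} = 282 − 2·125.6 + 124.4 = 155.2.

155.2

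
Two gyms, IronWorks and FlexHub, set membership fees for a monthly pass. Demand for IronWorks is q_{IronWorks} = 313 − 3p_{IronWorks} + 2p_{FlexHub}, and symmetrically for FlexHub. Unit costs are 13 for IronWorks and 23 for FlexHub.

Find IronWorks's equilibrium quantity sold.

230.625

IronWorks's profit: π = (p_{IronWorks} − 13)(313 − 3p_{IronWorks} + 2p_{FlexHub}).
∂π/∂p_{IronWorks} = 352 − 6p_{IronWorks} + 2p_{FlexHub} = 0 ⇒ p_{IronWorks} = 176/3 + (1/3)p_{FlexHub}.
Similarly p_{FlexHub} = 191/3 + (1/3)p_{IronWorks}.
Plugging p_{FlexHub} into IronWorks's best response: p_{IronWorks} = 176/3 + (1/3)(191/3 + (1/3)p_{IronWorks}) ⇒ (8/9)p_{IronWorks} = 719/9, so p_{IronWorks} = 89.875.
Then p_{FlexHub} = 191/3 + (1/3)·89.875 = 93.625.
q_{IronWorks} = 313 − 3·89.875 + 2·93.625 = 230.625.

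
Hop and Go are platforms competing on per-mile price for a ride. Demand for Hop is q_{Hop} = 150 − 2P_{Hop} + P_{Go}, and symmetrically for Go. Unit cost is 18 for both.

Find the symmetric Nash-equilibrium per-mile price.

62

Hop's profit: π = (P_{Hop} − 18)(150 − 2P_{Hop} + P_{Go}).
∂π/∂P_{Hop} = 186 − 4P_{Hop} + P_{Go} = 0 ⇒ P_{Hop} = 46.5 + 0.25P_{Go}.
By symmetry P_{Go} = P_{Hop}; substituting into the reaction function, 0.75P_{Hop} = 46.5 and P_{Hop} = 62.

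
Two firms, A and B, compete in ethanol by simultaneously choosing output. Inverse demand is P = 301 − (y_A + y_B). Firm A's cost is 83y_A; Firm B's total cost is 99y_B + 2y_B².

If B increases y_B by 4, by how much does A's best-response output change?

-2

Firm A's profit: π = y_A(301 − (y_A + y_B)) − 83y_A.
∂π/∂y_A = 218 − 2y_A − y_B = 0, so y_A = 109 − 0.5y_B.
The reaction-function slope is −0.5, so a 4-unit rise in y_B moves y_A by −0.5 × 4 = −2. A's best response falls — the actions are strategic substitutes.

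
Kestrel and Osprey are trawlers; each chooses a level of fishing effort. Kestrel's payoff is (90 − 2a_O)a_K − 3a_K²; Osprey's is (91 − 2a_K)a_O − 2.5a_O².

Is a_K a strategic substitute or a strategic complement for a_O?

Expanding Kestrel's payoff: 90a_K − 2a_Oa_K − 3a_K².
∂π/∂a_K = 90 − 2a_O − 6a_K = 0, so a_K = 15 − (1/3)a_O.
The best-response slope da_K/da_O = −1/3 < 0: the reaction function is downward-sloping, so the choices are strategic substitutes.

strategic substitutes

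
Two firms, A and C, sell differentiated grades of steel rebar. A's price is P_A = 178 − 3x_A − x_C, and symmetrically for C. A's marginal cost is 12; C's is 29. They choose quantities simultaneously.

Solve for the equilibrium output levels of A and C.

Firm A's profit: π = x_A(178 − 3x_A − x_C) − 12x_A.
∂π/∂x_A = 166 − 6x_A − x_C = 0 ⇒ x_A = 83/3 − (1/6)x_C.
Similarly x_C = 149/6 − (1/6)x_A.
Plugging x_C into A's best response: x_A = 83/3 − (1/6)(149/6 − (1/6)x_A) ⇒ (35/36)x_A = 847/36, so x_A = 24.2.
Then x_C = 149/6 − (1/6)·24.2 = 20.8.

24.2, 20.8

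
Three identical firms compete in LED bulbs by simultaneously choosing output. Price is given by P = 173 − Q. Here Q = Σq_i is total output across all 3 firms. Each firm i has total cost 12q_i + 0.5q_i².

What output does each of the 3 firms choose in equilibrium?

A representative firm's profit is π_i = q_i(173 − Q) − 12q_i − 0.5q_i², with Q = q_i + Σ_{j≠i} q_j.
First-order condition: 161 − 3q_i − Σ_{j≠i} q_j = 0.
In a symmetric equilibrium every firm chooses the same q, so Σ_{j≠i} q_j = 2q. The condition becomes 161 − 5q = 0, giving q = 161/5 = 32.2.

32.2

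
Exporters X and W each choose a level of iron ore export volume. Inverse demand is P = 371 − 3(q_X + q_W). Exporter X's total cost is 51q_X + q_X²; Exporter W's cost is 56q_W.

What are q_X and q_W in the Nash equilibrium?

Exporter X's profit: π = q_X(371 − 3(q_X + q_W)) − 51q_X − q_X².
∂π/∂q_X = 320 − 8q_X − 3q_W = 0, so q_X = 40 − 0.375q_W.
For W: ∂π/∂q_W = 315 − 6q_W − 3q_X = 0 ⇒ q_W = 52.5 − 0.5q_X.
Substituting the second reaction function into the first: q_X = 40 − 0.375(52.5 − 0.5q_X), which gives 0.8125q_X = 20.3125 ⇒ q_X = 25.
Then q_W = 52.5 − 0.5·25 = 40.

25, 40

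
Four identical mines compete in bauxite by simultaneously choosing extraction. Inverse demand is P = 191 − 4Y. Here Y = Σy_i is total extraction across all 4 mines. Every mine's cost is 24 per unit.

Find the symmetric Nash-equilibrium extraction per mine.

A representative mine's profit is π_i = y_i(191 − 4Y) − 24y_i, with Y = y_i + Σ_{j≠i} y_j.
First-order condition: 167 − 8y_i − 4Σ_{j≠i} y_j = 0.
In a symmetric equilibrium every mine chooses the same y, so Σ_{j≠i} y_j = 3y. The condition becomes 167 − 20y = 0, giving y = 167/20 = 8.35.

8.35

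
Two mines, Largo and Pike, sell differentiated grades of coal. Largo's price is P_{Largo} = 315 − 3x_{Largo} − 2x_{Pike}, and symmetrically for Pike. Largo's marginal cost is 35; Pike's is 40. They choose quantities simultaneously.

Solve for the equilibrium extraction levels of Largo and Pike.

35.3125, 34.0625

Mine Largo's profit: π = x_{Largo}(315 − 3x_{Largo} − 2x_{Pike}) − 35x_{Largo}.
∂π/∂x_{Largo} = 280 − 6x_{Largo} − 2x_{Pike} = 0 ⇒ x_{Largo} = 140/3 − (1/3)x_{Pike}.
Similarly x_{Pike} = 275/6 − (1/3)x_{Largo}.
Substituting the second reaction function into the first: x_{Largo} = 140/3 − (1/3)(275/6 − (1/3)x_{Largo}), which gives (8/9)x_{Largo} = 565/18 ⇒ x_{Largo} = 35.3125.
Then x_{Pike} = 275/6 − (1/3)·35.3125 = 34.0625.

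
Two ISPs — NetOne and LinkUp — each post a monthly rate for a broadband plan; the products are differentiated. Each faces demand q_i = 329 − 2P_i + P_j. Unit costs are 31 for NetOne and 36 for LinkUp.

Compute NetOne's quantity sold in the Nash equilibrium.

NetOne's profit: π = (P_{NetOne} − 31)(329 − 2P_{NetOne} + P_{LinkUp}).
∂π/∂P_{NetOne} = 391 − 4P_{NetOne} + P_{LinkUp} = 0 ⇒ P_{NetOne} = 97.75 + 0.25P_{LinkUp}.
Similarly P_{LinkUp} = 100.25 + 0.25P_{NetOne}.
Plugging P_{LinkUp} into NetOne's best response: P_{NetOne} = 97.75 + 0.25(100.25 + 0.25P_{NetOne}) ⇒ 0.9375P_{NetOne} = 122.8125, so P_{NetOne} = 131.
Then P_{LinkUp} = 100.25 + 0.25·131 = 133.
q_{NetOne} = 329 − 2·131 + 133 = 200.

200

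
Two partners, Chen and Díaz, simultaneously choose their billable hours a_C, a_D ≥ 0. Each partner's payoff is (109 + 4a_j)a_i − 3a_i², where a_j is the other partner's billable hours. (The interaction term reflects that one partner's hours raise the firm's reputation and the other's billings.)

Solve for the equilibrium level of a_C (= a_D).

54.5

Chen's payoff is (109 + 4a_D)a_C − 3a_C².
∂π/∂a_C = 109 + 4a_D − 6a_C = 0, so a_C = 109/6 + (2/3)a_D.
The game is symmetric, so in equilibrium a_D = a_C: the reaction function gives (1/3)a_C = 109/6, hence a_C = 54.5.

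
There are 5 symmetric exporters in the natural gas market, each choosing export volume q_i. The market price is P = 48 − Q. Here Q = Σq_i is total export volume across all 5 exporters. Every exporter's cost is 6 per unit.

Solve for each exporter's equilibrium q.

7

A representative exporter's profit is π_i = q_i(48 − Q) − 6q_i, with Q = q_i + Σ_{j≠i} q_j.
First-order condition: 42 − 2q_i − Σ_{j≠i} q_j = 0.
Imposing symmetry (q_j = q for all j) turns Σ_{j≠i} q_j into 4q, so 42 = 6q and q = 7.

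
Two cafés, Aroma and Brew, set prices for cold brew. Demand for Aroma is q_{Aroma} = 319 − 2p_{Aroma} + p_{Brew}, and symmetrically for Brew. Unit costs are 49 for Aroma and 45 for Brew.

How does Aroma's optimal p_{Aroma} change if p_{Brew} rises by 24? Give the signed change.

6

Aroma's profit: π = (p_{Aroma} − 49)(319 − 2p_{Aroma} + p_{Brew}).
∂π/∂p_{Aroma} = 417 − 4p_{Aroma} + p_{Brew} = 0 ⇒ p_{Aroma} = 104.25 + 0.25p_{Brew}.
The reaction-function slope is 0.25, so a 24-unit rise in p_{Brew} moves p_{Aroma} by 0.25 × 24 = 6. Aroma's best response rises — the actions are strategic complements.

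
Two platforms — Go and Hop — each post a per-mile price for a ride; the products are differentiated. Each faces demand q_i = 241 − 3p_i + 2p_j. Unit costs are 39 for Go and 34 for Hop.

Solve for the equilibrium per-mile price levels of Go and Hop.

88.5625, 86.6875

Go's profit: π = (p_{Go} − 39)(241 − 3p_{Go} + 2p_{Hop}).
∂π/∂p_{Go} = 358 − 6p_{Go} + 2p_{Hop} = 0 ⇒ p_{Go} = 179/3 + (1/3)p_{Hop}.
Similarly p_{Hop} = 343/6 + (1/3)p_{Go}.
Substituting the second reaction function into the first: p_{Go} = 179/3 + (1/3)(343/6 + (1/3)p_{Go}), which gives (8/9)p_{Go} = 1417/18 ⇒ p_{Go} = 88.5625.
Then p_{Hop} = 343/6 + (1/3)·88.5625 = 86.6875.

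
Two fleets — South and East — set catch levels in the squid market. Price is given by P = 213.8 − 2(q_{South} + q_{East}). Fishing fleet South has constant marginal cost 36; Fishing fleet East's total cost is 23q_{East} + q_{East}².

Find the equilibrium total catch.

54.64

Fishing fleet South's profit: π = q_{South}(213.8 − 2(q_{South} + q_{East})) − 36q_{South}.
∂π/∂q_{South} = 177.8 − 4q_{South} − 2q_{East} = 0, so q_{South} = 44.45 − 0.5q_{East}.
For East: ∂π/∂q_{East} = 190.8 − 6q_{East} − 2q_{South} = 0 ⇒ q_{East} = 31.8 − (1/3)q_{South}.
Plugging q_{East} into South's best response: q_{South} = 44.45 − 0.5(31.8 − (1/3)q_{South}) ⇒ (5/6)q_{South} = 28.55, so q_{South} = 34.26.
Then q_{East} = 31.8 − (1/3)·34.26 = 20.38.
Total catch: 34.26 + 20.38 = 54.64.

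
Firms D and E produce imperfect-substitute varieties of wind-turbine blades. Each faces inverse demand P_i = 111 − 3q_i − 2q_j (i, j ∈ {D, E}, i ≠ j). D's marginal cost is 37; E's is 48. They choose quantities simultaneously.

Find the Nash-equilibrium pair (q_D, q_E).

Firm D's profit: π = q_D(111 − 3q_D − 2q_E) − 37q_D.
∂π/∂q_D = 74 − 6q_D − 2q_E = 0 ⇒ q_D = 37/3 − (1/3)q_E.
Similarly q_E = 10.5 − (1/3)q_D.
Plugging q_E into D's best response: q_D = 37/3 − (1/3)(10.5 − (1/3)q_D) ⇒ (8/9)q_D = 53/6, so q_D = 9.9375.
Then q_E = 10.5 − (1/3)·9.9375 = 7.1875.

9.9375, 7.1875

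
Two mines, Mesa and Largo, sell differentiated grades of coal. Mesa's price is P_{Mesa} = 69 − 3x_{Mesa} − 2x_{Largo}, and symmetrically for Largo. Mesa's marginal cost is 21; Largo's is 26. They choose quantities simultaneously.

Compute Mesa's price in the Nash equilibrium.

Mine Mesa's profit: π = x_{Mesa}(69 − 3x_{Mesa} − 2x_{Largo}) − 21x_{Mesa}.
∂π/∂x_{Mesa} = 48 − 6x_{Mesa} − 2x_{Largo} = 0 ⇒ x_{Mesa} = 8 − (1/3)x_{Largo}.
Similarly x_{Largo} = 43/6 − (1/3)x_{Mesa}.
Substituting the second reaction function into the first: x_{Mesa} = 8 − (1/3)(43/6 − (1/3)x_{Mesa}), which gives (8/9)x_{Mesa} = 101/18 ⇒ x_{Mesa} = 6.3125.
Then x_{Largo} = 43/6 − (1/3)·6.3125 = 5.0625.
P_{Mesa} = 69 − 3·6.3125 − 2·5.0625 = 39.9375.

39.9375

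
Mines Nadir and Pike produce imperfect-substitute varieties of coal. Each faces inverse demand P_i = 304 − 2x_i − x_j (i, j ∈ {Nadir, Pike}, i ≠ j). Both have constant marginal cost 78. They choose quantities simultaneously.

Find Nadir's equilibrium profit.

Mine Nadir's profit: π = x_{Nadir}(304 − 2x_{Nadir} − x_{Pike}) − 78x_{Nadir}.
∂π/∂x_{Nadir} = 226 − 4x_{Nadir} − x_{Pike} = 0 ⇒ x_{Nadir} = 56.5 − 0.25x_{Pike}.
The game is symmetric, so in equilibrium x_{Pike} = x_{Nadir}: the reaction function gives 1.25x_{Nadir} = 56.5, hence x_{Nadir} = 45.2.
P_{Nadir} = 304 − 2·45.2 − 45.2 = 168.4.
Profit = (168.4 − 78)·45.2 = 4086.08.

4086.08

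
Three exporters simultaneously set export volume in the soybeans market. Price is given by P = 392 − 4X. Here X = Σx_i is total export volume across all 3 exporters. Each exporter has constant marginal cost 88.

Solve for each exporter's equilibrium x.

19

A representative exporter's profit is π_i = x_i(392 − 4X) − 88x_i, with X = x_i + Σ_{j≠i} x_j.
First-order condition: 304 − 8x_i − 4Σ_{j≠i} x_j = 0.
Imposing symmetry (x_j = x for all j) turns Σ_{j≠i} x_j into 2x, so 304 = 16x and x = 19.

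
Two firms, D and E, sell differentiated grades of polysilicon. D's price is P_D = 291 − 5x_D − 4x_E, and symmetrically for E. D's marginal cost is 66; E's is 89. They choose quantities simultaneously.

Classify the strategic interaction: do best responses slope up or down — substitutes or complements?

Firm D's profit: π = x_D(291 − 5x_D − 4x_E) − 66x_D.
∂π/∂x_D = 225 − 10x_D − 4x_E = 0 ⇒ x_D = 22.5 − 0.4x_E.
The best-response slope dx_D/dx_E = −0.4 < 0: the reaction function is downward-sloping, so the choices are strategic substitutes.

strategic substitutes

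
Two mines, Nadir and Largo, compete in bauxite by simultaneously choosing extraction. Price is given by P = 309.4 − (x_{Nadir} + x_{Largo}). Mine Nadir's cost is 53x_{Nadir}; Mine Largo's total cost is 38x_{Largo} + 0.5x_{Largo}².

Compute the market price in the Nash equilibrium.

Mine Nadir's profit: π = x_{Nadir}(309.4 − (x_{Nadir} + x_{Largo})) − 53x_{Nadir}.
∂π/∂x_{Nadir} = 256.4 − 2x_{Nadir} − x_{Largo} = 0, so x_{Nadir} = 128.2 − 0.5x_{Largo}.
For Largo: ∂π/∂x_{Largo} = 271.4 − 3x_{Largo} − x_{Nadir} = 0 ⇒ x_{Largo} = 1357/15 − (1/3)x_{Nadir}.
Substituting the second reaction function into the first: x_{Nadir} = 128.2 − 0.5(1357/15 − (1/3)x_{Nadir}), which gives (5/6)x_{Nadir} = 2489/30 ⇒ x_{Nadir} = 99.56.
Then x_{Largo} = 1357/15 − (1/3)·99.56 = 57.28.
Equilibrium price: P = 309.4 − 156.84 = 152.56.

152.56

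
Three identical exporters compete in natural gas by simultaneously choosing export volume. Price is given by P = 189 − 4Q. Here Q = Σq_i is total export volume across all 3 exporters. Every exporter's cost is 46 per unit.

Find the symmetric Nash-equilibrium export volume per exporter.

A representative exporter's profit is π_i = q_i(189 − 4Q) − 46q_i, with Q = q_i + Σ_{j≠i} q_j.
First-order condition: 143 − 8q_i − 4Σ_{j≠i} q_j = 0.
Imposing symmetry (q_j = q for all j) turns Σ_{j≠i} q_j into 2q, so 143 = 16q and q = 8.9375.

8.9375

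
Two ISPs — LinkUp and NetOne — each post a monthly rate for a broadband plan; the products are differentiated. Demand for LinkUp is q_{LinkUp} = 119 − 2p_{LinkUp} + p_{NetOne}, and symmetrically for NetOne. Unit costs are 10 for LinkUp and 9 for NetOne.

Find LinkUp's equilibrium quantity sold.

LinkUp's profit: π = (p_{LinkUp} − 10)(119 − 2p_{LinkUp} + p_{NetOne}).
∂π/∂p_{LinkUp} = 139 − 4p_{LinkUp} + p_{NetOne} = 0 ⇒ p_{LinkUp} = 34.75 + 0.25p_{NetOne}.
Similarly p_{NetOne} = 34.25 + 0.25p_{LinkUp}.
Solving the two reaction functions simultaneously: (1 − (0.25)(0.25))p_{LinkUp} = 34.75 + 0.25·34.25, so 0.9375p_{LinkUp} = 43.3125 and p_{LinkUp} = 46.2.
Then p_{NetOne} = 34.25 + 0.25·46.2 = 45.8.
q_{LinkUp} = 119 − 2·46.2 + 45.8 = 72.4.

72.4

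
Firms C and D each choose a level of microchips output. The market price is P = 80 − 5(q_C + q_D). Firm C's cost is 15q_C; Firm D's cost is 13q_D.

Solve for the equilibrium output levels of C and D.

Firm C's profit: π = q_C(80 − 5(q_C + q_D)) − 15q_C.
∂π/∂q_C = 65 − 10q_C − 5q_D = 0, so q_C = 6.5 − 0.5q_D.
By the same steps for D: q_D = 6.7 − 0.5q_C.
Plugging q_D into C's best response: q_C = 6.5 − 0.5(6.7 − 0.5q_C) ⇒ 0.75q_C = 3.15, so q_C = 4.2.
Then q_D = 6.7 − 0.5·4.2 = 4.6.

4.2, 4.6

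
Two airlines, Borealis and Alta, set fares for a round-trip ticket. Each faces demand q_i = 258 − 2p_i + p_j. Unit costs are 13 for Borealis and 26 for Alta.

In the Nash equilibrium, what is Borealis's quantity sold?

166.8

Borealis's profit: π = (p_{Borealis} − 13)(258 − 2p_{Borealis} + p_{Alta}).
∂π/∂p_{Borealis} = 284 − 4p_{Borealis} + p_{Alta} = 0 ⇒ p_{Borealis} = 71 + 0.25p_{Alta}.
Similarly p_{Alta} = 77.5 + 0.25p_{Borealis}.
Substituting the second reaction function into the first: p_{Borealis} = 71 + 0.25(77.5 + 0.25p_{Borealis}), which gives 0.9375p_{Borealis} = 90.375 ⇒ p_{Borealis} = 96.4.
Then p_{Alta} = 77.5 + 0.25·96.4 = 101.6.
q_{Borealis} = 258 − 2·96.4 + 101.6 = 166.8.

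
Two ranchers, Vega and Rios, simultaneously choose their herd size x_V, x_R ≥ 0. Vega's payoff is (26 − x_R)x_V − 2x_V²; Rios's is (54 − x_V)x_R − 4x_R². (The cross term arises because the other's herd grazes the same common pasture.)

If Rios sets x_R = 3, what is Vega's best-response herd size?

5.75

Expanding Vega's payoff: 26x_V − x_Rx_V − 2x_V².
∂π/∂x_V = 26 − x_R − 4x_V = 0, so x_V = 6.5 − 0.25x_R.
At x_R = 3: x_V = 6.5 − 0.25·3 = 5.75.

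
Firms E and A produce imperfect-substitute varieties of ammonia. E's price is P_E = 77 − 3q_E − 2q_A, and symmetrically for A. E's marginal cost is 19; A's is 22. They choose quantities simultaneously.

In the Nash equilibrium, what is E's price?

Firm E's profit: π = q_E(77 − 3q_E − 2q_A) − 19q_E.
∂π/∂q_E = 58 − 6q_E − 2q_A = 0 ⇒ q_E = 29/3 − (1/3)q_A.
Similarly q_A = 55/6 − (1/3)q_E.
Substituting the second reaction function into the first: q_E = 29/3 − (1/3)(55/6 − (1/3)q_E), which gives (8/9)q_E = 119/18 ⇒ q_E = 7.4375.
Then q_A = 55/6 − (1/3)·7.4375 = 6.6875.
P_E = 77 − 3·7.4375 − 2·6.6875 = 41.3125.

41.3125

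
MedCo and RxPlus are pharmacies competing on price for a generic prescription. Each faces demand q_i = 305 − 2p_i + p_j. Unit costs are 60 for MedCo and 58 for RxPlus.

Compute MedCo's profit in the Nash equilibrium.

13251.92

MedCo's profit: π = (p_{MedCo} − 60)(305 − 2p_{MedCo} + p_{RxPlus}).
∂π/∂p_{MedCo} = 425 − 4p_{MedCo} + p_{RxPlus} = 0 ⇒ p_{MedCo} = 106.25 + 0.25p_{RxPlus}.
Similarly p_{RxPlus} = 105.25 + 0.25p_{MedCo}.
Plugging p_{RxPlus} into MedCo's best response: p_{MedCo} = 106.25 + 0.25(105.25 + 0.25p_{MedCo}) ⇒ 0.9375p_{MedCo} = 132.5625, so p_{MedCo} = 141.4.
Then p_{RxPlus} = 105.25 + 0.25·141.4 = 140.6.
q_{MedCo} = 305 − 2·141.4 + 140.6 = 162.8.
Profit = (141.4 − 60)·162.8 = 13251.92.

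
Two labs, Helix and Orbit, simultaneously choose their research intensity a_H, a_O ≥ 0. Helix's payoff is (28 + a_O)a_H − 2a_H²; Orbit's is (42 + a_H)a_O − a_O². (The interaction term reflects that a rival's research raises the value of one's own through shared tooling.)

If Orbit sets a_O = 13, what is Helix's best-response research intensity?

Expanding Helix's payoff: 28a_H + a_Oa_H − 2a_H².
∂π/∂a_H = 28 + a_O − 4a_H = 0, so a_H = 7 + 0.25a_O.
At a_O = 13: a_H = 7 + 0.25·13 = 10.25.

10.25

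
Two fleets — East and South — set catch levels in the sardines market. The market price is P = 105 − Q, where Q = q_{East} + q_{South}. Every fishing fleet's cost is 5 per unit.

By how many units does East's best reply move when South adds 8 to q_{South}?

-4

Fishing fleet East's profit: π = q_{East}(105 − (q_{East} + q_{South})) − 5q_{East}.
∂π/∂q_{East} = 100 − 2q_{East} − q_{South} = 0, so q_{East} = 50 − 0.5q_{South}.
The reaction-function slope is −0.5, so an 8-unit rise in q_{South} moves q_{East} by −0.5 × 8 = −4. East's best response falls — the actions are strategic substitutes.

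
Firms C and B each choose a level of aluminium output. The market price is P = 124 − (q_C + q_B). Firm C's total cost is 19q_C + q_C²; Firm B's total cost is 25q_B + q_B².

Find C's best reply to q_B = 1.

Firm C's profit: π = q_C(124 − (q_C + q_B)) − 19q_C − q_C².
∂π/∂q_C = 105 − 4q_C − q_B = 0, so q_C = 26.25 − 0.25q_B.
At q_B = 1: q_C = 26.25 − 0.25·1 = 26.

26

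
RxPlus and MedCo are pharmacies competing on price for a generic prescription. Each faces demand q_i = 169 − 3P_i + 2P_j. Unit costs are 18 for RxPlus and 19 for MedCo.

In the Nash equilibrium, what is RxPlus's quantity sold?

113.8125

RxPlus's profit: π = (P_{RxPlus} − 18)(169 − 3P_{RxPlus} + 2P_{MedCo}).
∂π/∂P_{RxPlus} = 223 − 6P_{RxPlus} + 2P_{MedCo} = 0 ⇒ P_{RxPlus} = 223/6 + (1/3)P_{MedCo}.
Similarly P_{MedCo} = 113/3 + (1/3)P_{RxPlus}.
Substituting the second reaction function into the first: P_{RxPlus} = 223/6 + (1/3)(113/3 + (1/3)P_{RxPlus}), which gives (8/9)P_{RxPlus} = 895/18 ⇒ P_{RxPlus} = 55.9375.
Then P_{MedCo} = 113/3 + (1/3)·55.9375 = 56.3125.
q_{RxPlus} = 169 − 3·55.9375 + 2·56.3125 = 113.8125.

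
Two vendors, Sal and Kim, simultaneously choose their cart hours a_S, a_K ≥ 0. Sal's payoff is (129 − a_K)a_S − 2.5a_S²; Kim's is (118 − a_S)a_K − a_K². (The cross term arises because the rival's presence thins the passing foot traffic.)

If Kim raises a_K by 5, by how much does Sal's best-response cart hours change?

-1

Expanding Sal's payoff: 129a_S − a_Ka_S − 2.5a_S².
∂π/∂a_S = 129 − a_K − 5a_S = 0, so a_S = 25.8 − 0.2a_K.
The reaction-function slope is −0.2, so a 5-unit rise in a_K moves a_S by −0.2 × 5 = −1. Sal's best response falls — the actions are strategic substitutes.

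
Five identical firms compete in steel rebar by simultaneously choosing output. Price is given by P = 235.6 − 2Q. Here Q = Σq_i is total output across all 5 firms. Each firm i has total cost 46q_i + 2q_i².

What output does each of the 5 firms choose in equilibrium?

A representative firm's profit is π_i = q_i(235.6 − 2Q) − 46q_i − 2q_i², with Q = q_i + Σ_{j≠i} q_j.
First-order condition: 189.6 − 8q_i − 2Σ_{j≠i} q_j = 0.
In a symmetric equilibrium every firm chooses the same q, so Σ_{j≠i} q_j = 4q. The condition becomes 189.6 − 16q = 0, giving q = 189.6/16 = 11.85.

11.85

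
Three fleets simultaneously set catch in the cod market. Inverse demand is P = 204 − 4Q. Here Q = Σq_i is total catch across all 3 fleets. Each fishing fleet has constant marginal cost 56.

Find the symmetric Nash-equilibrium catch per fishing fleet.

9.25

A representative fishing fleet's profit is π_i = q_i(204 − 4Q) − 56q_i, with Q = q_i + Σ_{j≠i} q_j.
First-order condition: 148 − 8q_i − 4Σ_{j≠i} q_j = 0.
Imposing symmetry (q_j = q for all j) turns Σ_{j≠i} q_j into 2q, so 148 = 16q and q = 9.25.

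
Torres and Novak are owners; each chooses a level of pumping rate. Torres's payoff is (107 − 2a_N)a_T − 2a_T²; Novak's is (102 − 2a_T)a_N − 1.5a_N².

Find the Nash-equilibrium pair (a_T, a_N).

Expanding Torres's payoff: 107a_T − 2a_Na_T − 2a_T².
∂π/∂a_T = 107 − 2a_N − 4a_T = 0, so a_T = 26.75 − 0.5a_N.
Likewise for Novak: a_N = 34 − (2/3)a_T.
Substituting the second reaction function into the first: a_T = 26.75 − 0.5(34 − (2/3)a_T), which gives (2/3)a_T = 9.75 ⇒ a_T = 14.625.
Then a_N = 34 − (2/3)·14.625 = 24.25.

14.625, 24.25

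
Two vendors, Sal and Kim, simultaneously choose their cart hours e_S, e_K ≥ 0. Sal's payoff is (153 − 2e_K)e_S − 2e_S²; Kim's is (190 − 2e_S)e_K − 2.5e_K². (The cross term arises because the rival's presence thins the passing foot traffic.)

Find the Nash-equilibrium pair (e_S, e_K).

Expanding Sal's payoff: 153e_S − 2e_Ke_S − 2e_S².
∂π/∂e_S = 153 − 2e_K − 4e_S = 0, so e_S = 38.25 − 0.5e_K.
Likewise for Kim: e_K = 38 − 0.4e_S.
Solving the two reaction functions simultaneously: (1 − (−0.5)(−0.4))e_S = 38.25 − 0.5·38, so 0.8e_S = 19.25 and e_S = 24.0625.
Then e_K = 38 − 0.4·24.0625 = 28.375.

24.0625, 28.375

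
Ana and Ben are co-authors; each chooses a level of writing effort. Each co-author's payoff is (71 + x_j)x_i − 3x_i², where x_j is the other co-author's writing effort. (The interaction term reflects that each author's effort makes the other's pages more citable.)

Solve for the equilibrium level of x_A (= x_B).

Ana's payoff is (71 + x_B)x_A − 3x_A².
∂π/∂x_A = 71 + x_B − 6x_A = 0, so x_A = 71/6 + (1/6)x_B.
Setting x_A = x_B in the reaction function: x_A = 71/6 + (1/6)x_A, so x_A = (71/6) / (5/6) = 14.2.

14.2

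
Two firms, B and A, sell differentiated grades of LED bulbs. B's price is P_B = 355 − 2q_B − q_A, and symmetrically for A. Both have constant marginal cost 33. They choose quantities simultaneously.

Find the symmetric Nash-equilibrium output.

Firm B's profit: π = q_B(355 − 2q_B − q_A) − 33q_B.
∂π/∂q_B = 322 − 4q_B − q_A = 0 ⇒ q_B = 80.5 − 0.25q_A.
The game is symmetric, so in equilibrium q_A = q_B: the reaction function gives 1.25q_B = 80.5, hence q_B = 64.4.

64.4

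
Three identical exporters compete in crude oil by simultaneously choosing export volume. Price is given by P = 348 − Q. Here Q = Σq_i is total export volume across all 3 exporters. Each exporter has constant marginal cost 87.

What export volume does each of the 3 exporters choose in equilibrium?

A representative exporter's profit is π_i = q_i(348 − Q) − 87q_i, with Q = q_i + Σ_{j≠i} q_j.
First-order condition: 261 − 2q_i − Σ_{j≠i} q_j = 0.
In a symmetric equilibrium every exporter chooses the same q, so Σ_{j≠i} q_j = 2q. The condition becomes 261 − 4q = 0, giving q = 261/4 = 65.25.

65.25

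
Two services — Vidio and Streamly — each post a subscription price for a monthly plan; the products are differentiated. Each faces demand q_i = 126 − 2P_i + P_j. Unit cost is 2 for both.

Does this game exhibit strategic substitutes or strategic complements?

Vidio's profit: π = (P_{Vidio} − 2)(126 − 2P_{Vidio} + P_{Streamly}).
∂π/∂P_{Vidio} = 130 − 4P_{Vidio} + P_{Streamly} = 0 ⇒ P_{Vidio} = 32.5 + 0.25P_{Streamly}.
The best-response slope dP_{Vidio}/dP_{Streamly} = 0.25 > 0: the reaction function is upward-sloping, so the choices are strategic complements.

strategic complements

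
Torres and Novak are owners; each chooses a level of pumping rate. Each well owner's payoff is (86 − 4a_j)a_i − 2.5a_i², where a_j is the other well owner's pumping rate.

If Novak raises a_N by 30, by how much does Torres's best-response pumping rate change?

-24

Torres's payoff is (86 − 4a_N)a_T − 2.5a_T².
∂π/∂a_T = 86 − 4a_N − 5a_T = 0, so a_T = 17.2 − 0.8a_N.
The reaction-function slope is −0.8, so a 30-unit rise in a_N moves a_T by −0.8 × 30 = −24. Torres's best response falls — the actions are strategic substitutes.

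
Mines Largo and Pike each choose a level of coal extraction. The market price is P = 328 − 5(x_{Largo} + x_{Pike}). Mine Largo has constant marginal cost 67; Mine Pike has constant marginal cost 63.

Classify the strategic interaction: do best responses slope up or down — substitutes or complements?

strategic substitutes

Mine Largo's profit: π = x_{Largo}(328 − 5(x_{Largo} + x_{Pike})) − 67x_{Largo}.
∂π/∂x_{Largo} = 261 − 10x_{Largo} − 5x_{Pike} = 0, so x_{Largo} = 26.1 − 0.5x_{Pike}.
The best-response slope dx_{Largo}/dx_{Pike} = −0.5 < 0: the reaction function is downward-sloping, so the choices are strategic substitutes.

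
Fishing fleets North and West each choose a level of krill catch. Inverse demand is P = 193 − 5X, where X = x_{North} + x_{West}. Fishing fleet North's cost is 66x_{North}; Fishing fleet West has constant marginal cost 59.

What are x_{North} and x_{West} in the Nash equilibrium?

8, 9.4

Fishing fleet North's profit: π = x_{North}(193 − 5(x_{North} + x_{West})) − 66x_{North}.
∂π/∂x_{North} = 127 − 10x_{North} − 5x_{West} = 0, so x_{North} = 12.7 − 0.5x_{West}.
By the same steps for West: x_{West} = 13.4 − 0.5x_{North}.
Substituting the second reaction function into the first: x_{North} = 12.7 − 0.5(13.4 − 0.5x_{North}), which gives 0.75x_{North} = 6 ⇒ x_{North} = 8.
Then x_{West} = 13.4 − 0.5·8 = 9.4.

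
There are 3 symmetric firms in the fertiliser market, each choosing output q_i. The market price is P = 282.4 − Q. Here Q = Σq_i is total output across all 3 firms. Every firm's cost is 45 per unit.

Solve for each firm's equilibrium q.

A representative firm's profit is π_i = q_i(282.4 − Q) − 45q_i, with Q = q_i + Σ_{j≠i} q_j.
First-order condition: 237.4 − 2q_i − Σ_{j≠i} q_j = 0.
Imposing symmetry (q_j = q for all j) turns Σ_{j≠i} q_j into 2q, so 237.4 = 4q and q = 59.35.

59.35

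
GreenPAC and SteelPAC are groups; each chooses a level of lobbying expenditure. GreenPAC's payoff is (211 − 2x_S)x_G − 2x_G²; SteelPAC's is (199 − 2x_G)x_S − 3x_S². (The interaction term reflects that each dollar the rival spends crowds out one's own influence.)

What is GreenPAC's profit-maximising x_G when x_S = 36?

34.75

Expanding GreenPAC's payoff: 211x_G − 2x_Sx_G − 2x_G².
∂π/∂x_G = 211 − 2x_S − 4x_G = 0, so x_G = 52.75 − 0.5x_S.
At x_S = 36: x_G = 52.75 − 0.5·36 = 34.75.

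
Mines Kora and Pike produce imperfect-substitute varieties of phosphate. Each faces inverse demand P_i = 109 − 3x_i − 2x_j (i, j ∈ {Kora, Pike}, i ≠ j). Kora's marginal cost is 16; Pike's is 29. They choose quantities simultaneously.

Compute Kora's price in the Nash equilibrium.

53.3125

Mine Kora's profit: π = x_{Kora}(109 − 3x_{Kora} − 2x_{Pike}) − 16x_{Kora}.
∂π/∂x_{Kora} = 93 − 6x_{Kora} − 2x_{Pike} = 0 ⇒ x_{Kora} = 15.5 − (1/3)x_{Pike}.
Similarly x_{Pike} = 40/3 − (1/3)x_{Kora}.
Substituting the second reaction function into the first: x_{Kora} = 15.5 − (1/3)(40/3 − (1/3)x_{Kora}), which gives (8/9)x_{Kora} = 199/18 ⇒ x_{Kora} = 12.4375.
Then x_{Pike} = 40/3 − (1/3)·12.4375 = 9.1875.
P_{Kora} = 109 − 3·12.4375 − 2·9.1875 = 53.3125.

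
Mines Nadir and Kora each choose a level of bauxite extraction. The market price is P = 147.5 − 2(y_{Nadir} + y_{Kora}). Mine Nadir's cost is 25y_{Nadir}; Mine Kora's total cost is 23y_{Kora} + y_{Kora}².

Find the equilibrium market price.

Mine Nadir's profit: π = y_{Nadir}(147.5 − 2(y_{Nadir} + y_{Kora})) − 25y_{Nadir}.
∂π/∂y_{Nadir} = 122.5 − 4y_{Nadir} − 2y_{Kora} = 0, so y_{Nadir} = 30.625 − 0.5y_{Kora}.
For Kora: ∂π/∂y_{Kora} = 124.5 − 6y_{Kora} − 2y_{Nadir} = 0 ⇒ y_{Kora} = 20.75 − (1/3)y_{Nadir}.
Solving the two reaction functions simultaneously: (1 − (−0.5)(−1/3))y_{Nadir} = 30.625 − 0.5·20.75, so (5/6)y_{Nadir} = 20.25 and y_{Nadir} = 24.3.
Then y_{Kora} = 20.75 − (1/3)·24.3 = 12.65.
Equilibrium price: P = 147.5 − 2·36.95 = 73.6.

73.6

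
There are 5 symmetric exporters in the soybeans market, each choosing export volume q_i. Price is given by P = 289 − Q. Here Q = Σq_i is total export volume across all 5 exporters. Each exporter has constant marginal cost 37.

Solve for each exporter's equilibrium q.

A representative exporter's profit is π_i = q_i(289 − Q) − 37q_i, with Q = q_i + Σ_{j≠i} q_j.
First-order condition: 252 − 2q_i − Σ_{j≠i} q_j = 0.
Imposing symmetry (q_j = q for all j) turns Σ_{j≠i} q_j into 4q, so 252 = 6q and q = 42.

42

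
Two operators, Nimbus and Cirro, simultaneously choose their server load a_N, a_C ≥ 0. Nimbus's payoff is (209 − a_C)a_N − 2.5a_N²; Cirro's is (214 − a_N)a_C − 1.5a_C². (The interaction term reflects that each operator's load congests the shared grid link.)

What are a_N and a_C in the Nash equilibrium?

Expanding Nimbus's payoff: 209a_N − a_Ca_N − 2.5a_N².
∂π/∂a_N = 209 − a_C − 5a_N = 0, so a_N = 41.8 − 0.2a_C.
Likewise for Cirro: a_C = 214/3 − (1/3)a_N.
Substituting the second reaction function into the first: a_N = 41.8 − 0.2(214/3 − (1/3)a_N), which gives (14/15)a_N = 413/15 ⇒ a_N = 29.5.
Then a_C = 214/3 − (1/3)·29.5 = 61.5.

29.5, 61.5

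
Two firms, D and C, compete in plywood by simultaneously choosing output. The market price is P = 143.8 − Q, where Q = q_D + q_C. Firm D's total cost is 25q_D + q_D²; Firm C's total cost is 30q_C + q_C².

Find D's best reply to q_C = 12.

26.7

Firm D's profit: π = q_D(143.8 − (q_D + q_C)) − 25q_D − q_D².
∂π/∂q_D = 118.8 − 4q_D − q_C = 0, so q_D = 29.7 − 0.25q_C.
At q_C = 12: q_D = 29.7 − 0.25·12 = 26.7.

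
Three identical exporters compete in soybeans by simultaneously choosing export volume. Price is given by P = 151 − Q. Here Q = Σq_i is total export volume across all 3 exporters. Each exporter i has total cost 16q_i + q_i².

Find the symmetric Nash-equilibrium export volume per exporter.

22.5

A representative exporter's profit is π_i = q_i(151 − Q) − 16q_i − q_i², with Q = q_i + Σ_{j≠i} q_j.
First-order condition: 135 − 4q_i − Σ_{j≠i} q_j = 0.
With identical exporters, set every q_j = q: then 135 − 4q − 2q = 0, i.e. q = 135/6 = 22.5.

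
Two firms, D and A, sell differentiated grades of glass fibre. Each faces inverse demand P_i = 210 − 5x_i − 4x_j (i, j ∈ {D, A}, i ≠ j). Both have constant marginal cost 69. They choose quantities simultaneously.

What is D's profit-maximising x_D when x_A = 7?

Firm D's profit: π = x_D(210 − 5x_D − 4x_A) − 69x_D.
∂π/∂x_D = 141 − 10x_D − 4x_A = 0 ⇒ x_D = 14.1 − 0.4x_A.
At x_A = 7: x_D = 14.1 − 0.4·7 = 11.3.

11.3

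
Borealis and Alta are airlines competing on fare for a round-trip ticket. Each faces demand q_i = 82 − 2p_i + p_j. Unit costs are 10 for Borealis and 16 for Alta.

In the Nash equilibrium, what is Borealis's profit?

Borealis's profit: π = (p_{Borealis} − 10)(82 − 2p_{Borealis} + p_{Alta}).
∂π/∂p_{Borealis} = 102 − 4p_{Borealis} + p_{Alta} = 0 ⇒ p_{Borealis} = 25.5 + 0.25p_{Alta}.
Similarly p_{Alta} = 28.5 + 0.25p_{Borealis}.
Solving the two reaction functions simultaneously: (1 − (0.25)(0.25))p_{Borealis} = 25.5 + 0.25·28.5, so 0.9375p_{Borealis} = 32.625 and p_{Borealis} = 34.8.
Then p_{Alta} = 28.5 + 0.25·34.8 = 37.2.
q_{Borealis} = 82 − 2·34.8 + 37.2 = 49.6.
Profit = (34.8 − 10)·49.6 = 1230.08.

1230.08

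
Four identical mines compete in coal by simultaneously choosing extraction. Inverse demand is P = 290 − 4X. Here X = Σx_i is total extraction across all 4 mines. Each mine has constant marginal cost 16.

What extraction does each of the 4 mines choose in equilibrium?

13.7

A representative mine's profit is π_i = x_i(290 − 4X) − 16x_i, with X = x_i + Σ_{j≠i} x_j.
First-order condition: 274 − 8x_i − 4Σ_{j≠i} x_j = 0.
With identical mines, set every x_j = x: then 274 − 8x − 12x = 0, i.e. x = 274/20 = 13.7.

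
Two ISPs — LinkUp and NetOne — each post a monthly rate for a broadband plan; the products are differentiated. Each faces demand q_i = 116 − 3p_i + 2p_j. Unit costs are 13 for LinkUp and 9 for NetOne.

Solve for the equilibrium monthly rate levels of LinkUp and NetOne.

LinkUp's profit: π = (p_{LinkUp} − 13)(116 − 3p_{LinkUp} + 2p_{NetOne}).
∂π/∂p_{LinkUp} = 155 − 6p_{LinkUp} + 2p_{NetOne} = 0 ⇒ p_{LinkUp} = 155/6 + (1/3)p_{NetOne}.
Similarly p_{NetOne} = 143/6 + (1/3)p_{LinkUp}.
Substituting the second reaction function into the first: p_{LinkUp} = 155/6 + (1/3)(143/6 + (1/3)p_{LinkUp}), which gives (8/9)p_{LinkUp} = 304/9 ⇒ p_{LinkUp} = 38.
Then p_{NetOne} = 143/6 + (1/3)·38 = 36.5.

38, 36.5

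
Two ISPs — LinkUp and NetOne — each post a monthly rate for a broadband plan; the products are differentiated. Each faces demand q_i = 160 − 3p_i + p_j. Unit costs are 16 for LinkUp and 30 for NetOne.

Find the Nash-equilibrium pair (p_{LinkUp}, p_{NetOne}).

42.8, 48.8

LinkUp's profit: π = (p_{LinkUp} − 16)(160 − 3p_{LinkUp} + p_{NetOne}).
∂π/∂p_{LinkUp} = 208 − 6p_{LinkUp} + p_{NetOne} = 0 ⇒ p_{LinkUp} = 104/3 + (1/6)p_{NetOne}.
Similarly p_{NetOne} = 125/3 + (1/6)p_{LinkUp}.
Substituting the second reaction function into the first: p_{LinkUp} = 104/3 + (1/6)(125/3 + (1/6)p_{LinkUp}), which gives (35/36)p_{LinkUp} = 749/18 ⇒ p_{LinkUp} = 42.8.
Then p_{NetOne} = 125/3 + (1/6)·42.8 = 48.8.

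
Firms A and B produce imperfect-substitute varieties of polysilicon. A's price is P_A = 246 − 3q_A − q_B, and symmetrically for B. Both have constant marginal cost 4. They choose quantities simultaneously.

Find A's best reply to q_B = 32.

Firm A's profit: π = q_A(246 − 3q_A − q_B) − 4q_A.
∂π/∂q_A = 242 − 6q_A − q_B = 0 ⇒ q_A = 121/3 − (1/6)q_B.
At q_B = 32: q_A = 121/3 − (1/6)·32 = 35.

35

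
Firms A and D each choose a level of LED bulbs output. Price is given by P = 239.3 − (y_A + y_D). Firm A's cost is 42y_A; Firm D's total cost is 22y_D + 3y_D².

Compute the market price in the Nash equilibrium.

132.74

Firm A's profit: π = y_A(239.3 − (y_A + y_D)) − 42y_A.
∂π/∂y_A = 197.3 − 2y_A − y_D = 0, so y_A = 98.65 − 0.5y_D.
For D: ∂π/∂y_D = 217.3 − 8y_D − y_A = 0 ⇒ y_D = 27.1625 − 0.125y_A.
Solving the two reaction functions simultaneously: (1 − (−0.5)(−0.125))y_A = 98.65 − 0.5·27.1625, so 0.9375y_A = 13611/160 and y_A = 90.74.
Then y_D = 27.1625 − 0.125·90.74 = 15.82.
Equilibrium price: P = 239.3 − 106.56 = 132.74.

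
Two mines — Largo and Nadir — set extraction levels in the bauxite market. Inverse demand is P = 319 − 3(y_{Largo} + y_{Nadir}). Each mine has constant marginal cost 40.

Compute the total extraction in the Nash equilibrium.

Mine Largo's profit: π = y_{Largo}(319 − 3(y_{Largo} + y_{Nadir})) − 40y_{Largo}.
∂π/∂y_{Largo} = 279 − 6y_{Largo} − 3y_{Nadir} = 0, so y_{Largo} = 46.5 − 0.5y_{Nadir}.
The game is symmetric, so in equilibrium y_{Nadir} = y_{Largo}: the reaction function gives 1.5y_{Largo} = 46.5, hence y_{Largo} = 31.
Total extraction: 31 + 31 = 62.

62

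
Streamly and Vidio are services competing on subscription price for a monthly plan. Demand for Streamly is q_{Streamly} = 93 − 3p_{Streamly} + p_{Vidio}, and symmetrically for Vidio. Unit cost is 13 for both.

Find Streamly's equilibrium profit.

Streamly's profit: π = (p_{Streamly} − 13)(93 − 3p_{Streamly} + p_{Vidio}).
∂π/∂p_{Streamly} = 132 − 6p_{Streamly} + p_{Vidio} = 0 ⇒ p_{Streamly} = 22 + (1/6)p_{Vidio}.
By symmetry p_{Vidio} = p_{Streamly}; substituting into the reaction function, (5/6)p_{Streamly} = 22 and p_{Streamly} = 26.4.
q_{Streamly} = 93 − 3·26.4 + 26.4 = 40.2.
Profit = (26.4 − 13)·40.2 = 538.68.

538.68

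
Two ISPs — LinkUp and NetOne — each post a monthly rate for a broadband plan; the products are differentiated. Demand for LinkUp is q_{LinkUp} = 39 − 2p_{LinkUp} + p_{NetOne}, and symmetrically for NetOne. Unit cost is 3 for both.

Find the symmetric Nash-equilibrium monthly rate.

LinkUp's profit: π = (p_{LinkUp} − 3)(39 − 2p_{LinkUp} + p_{NetOne}).
∂π/∂p_{LinkUp} = 45 − 4p_{LinkUp} + p_{NetOne} = 0 ⇒ p_{LinkUp} = 11.25 + 0.25p_{NetOne}.
Setting p_{LinkUp} = p_{NetOne} in the reaction function: p_{LinkUp} = 11.25 + 0.25p_{LinkUp}, so p_{LinkUp} = 11.25 / 0.75 = 15.

15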